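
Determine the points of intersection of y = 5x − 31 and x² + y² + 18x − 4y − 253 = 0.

(4, −11) and (8, 9)

Express y = 5x − 31 and substitute into the circle:
26x² − 312x + 832 = 0  ⟹  x² − 12x + 32 = 0
x = 8 or x = 4, giving (8, 9) and (4, −11).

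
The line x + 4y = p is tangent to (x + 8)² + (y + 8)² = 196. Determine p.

Tangency holds when the distance from the centre (−8, −8) to the line equals the radius 14:
|1·(−8) + 4·(−8) − p| / √17 = 14
|p − (−40)| = 14√17.

p = −40 ± 14√17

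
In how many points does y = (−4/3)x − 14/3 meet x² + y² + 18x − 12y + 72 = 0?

2

Substituting the line into the circle gives 25x² + 418x + 1348 = 0.
Discriminant = (418)² − 4·25·(1348) = 39924 > 0.
Two real roots: the line is a secant.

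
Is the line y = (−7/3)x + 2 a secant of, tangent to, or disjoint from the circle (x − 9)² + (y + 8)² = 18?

disjoint

Centre (9, −8), r² = 18. Distance² from centre to line = (33)²/58 = 1089/58.
Since d² > r², the line lies outside the circle.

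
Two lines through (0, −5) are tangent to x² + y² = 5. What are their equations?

A line y − (−5) = m(x − (0)) is tangent when its distance from (0, 0) is √5:
(0m − (5))² = 5(m² + 1)
m² − 4 = 0, so m = −2 or m = 2.
With m = −2: 2x + y = −5. With m = 2: 2x − y = 5.

2x + y = −5 and 2x − y = 5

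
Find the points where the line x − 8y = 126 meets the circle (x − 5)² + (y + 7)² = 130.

Express y = (−126 + x)/8 and substitute into the circle:
65x² − 780x − 1820 = 0  ⟹  x² − 12x − 28 = 0
x = 14 or x = −2, giving (14, −14) and (−2, −16).

(−2, −16) and (14, −14)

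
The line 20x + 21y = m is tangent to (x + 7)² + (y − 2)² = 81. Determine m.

m = −359 or m = 163

The line touches the circle iff its distance from (−7, 2) is 9:
|20·(−7) + 21·2 − m| / √841 = 9
|m − (−98)| = 9·29, so m = 163 or m = −359.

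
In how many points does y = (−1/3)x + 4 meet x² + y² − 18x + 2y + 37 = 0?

2

Centre (9, −1), r² = 45. Distance² from centre to line = (−6)²/10 = 18/5.
Since d² < r², the line cuts the circle twice.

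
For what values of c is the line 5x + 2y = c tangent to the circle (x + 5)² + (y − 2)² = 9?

c = −21 ± 3√29

For a tangent, require d(centre, line) = r = 3.
|5·(−5) + 2·2 − c| / √29 = 3
|c − (−21)| = 3√29.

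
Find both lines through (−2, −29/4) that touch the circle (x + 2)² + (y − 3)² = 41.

5x + 4y = −39 and 5x − 4y = 19

Write the tangent as mx − y + (−29/4 − m·(−2)) = 0 and set its distance from the centre to √41:
(0m − (41/4))² = 41(m² + 1)
16m² − 25 = 0, so m = −5/4 or m = 5/4.
Through (−2, −29/4) these give 5x + 4y = −39 and 5x − 4y = 19.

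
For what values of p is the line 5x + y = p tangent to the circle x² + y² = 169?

For a tangent, require d(centre, line) = r = 13.
|5·0 + 1·0 − p| / √26 = 13
|p| = 13√26.

p = ±13√26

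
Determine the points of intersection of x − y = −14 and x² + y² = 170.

From the line, y = x + 14. Substituting:
2x² + 28x + 26 = 0  ⟹  x² + 14x + 13 = 0
x = −1 or x = −13, giving (−1, 13) and (−13, 1).

(−13, 1) and (−1, 13)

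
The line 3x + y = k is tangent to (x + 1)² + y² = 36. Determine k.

k = −3 ± 6√10

The line touches the circle iff its distance from (−1, 0) is 6:
|3·(−1) + 1·0 − k| / √10 = 6
|k − (−3)| = 6√10.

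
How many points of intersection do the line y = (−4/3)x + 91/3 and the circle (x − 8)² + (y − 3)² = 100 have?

1

Centre (8, 3), r² = 100. Distance² from centre to line = (−50)²/25 = 100.
Since d² = r², the line is tangent.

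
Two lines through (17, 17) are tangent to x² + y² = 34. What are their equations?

Write the tangent as mx − y + (17 − m·(17)) = 0 and set its distance from the centre to √34:
(−17m − (−17))² = 34(m² + 1)
15m² − 34m + 15 = 0, so m = 3/5 or m = 5/3.
Through (17, 17) these give 3x − 5y = −34 and 5x − 3y = 34.

3x − 5y = −34 and 5x − 3y = 34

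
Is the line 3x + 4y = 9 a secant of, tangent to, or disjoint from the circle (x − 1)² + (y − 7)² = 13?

Substituting the line into the circle gives 25x² + 82x + 169 = 0.
Discriminant = (82)² − 4·25·(169) = −10176 < 0.
No real roots: the line does not meet the circle.

disjoint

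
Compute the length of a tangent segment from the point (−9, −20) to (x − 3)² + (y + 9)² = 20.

Centre (3, −9), r² = 20. |PO|² = (−12)² + (−11)² = 265.
By the tangent–radius right angle, tangent length = √(|PO|² − r²) = √245 = 7√5.

7√5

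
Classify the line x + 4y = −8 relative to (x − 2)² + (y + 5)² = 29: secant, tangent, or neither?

Substituting the line into the circle gives 17x² − 88x − 256 = 0.
Discriminant = (−88)² − 4·17·(−256) = 25152 > 0.
Two real roots: the line is a secant.

secant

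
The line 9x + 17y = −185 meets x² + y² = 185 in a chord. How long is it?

√370

From the line, y = (−185 − 9x)/17. Substituting:
370x² + 3330x − 19240 = 0  ⟹  x² + 9x − 52 = 0
x = 4 or x = −13, giving (4, −13) and (−13, −4).
|(4, −13) − (−13, −4)| = √((17)² + (−9)²) = √370.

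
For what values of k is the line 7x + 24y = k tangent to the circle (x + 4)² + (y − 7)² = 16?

k = 40 or k = 240

The line touches the circle iff its distance from (−4, 7) is 4:
|7·(−4) + 24·7 − k| / √625 = 4
|k − (140)| = 4·25, so k = 240 or k = 40.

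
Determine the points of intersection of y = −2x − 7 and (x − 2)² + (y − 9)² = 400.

(−14, 21) and (2, −11)

From the line, y = −2x − 7. Substituting:
5x² + 60x − 140 = 0  ⟹  x² + 12x − 28 = 0
x = 2 or x = −14, giving (2, −11) and (−14, 21).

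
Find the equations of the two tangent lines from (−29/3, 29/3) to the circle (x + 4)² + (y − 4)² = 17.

4x + y = −29 and x + 4y = 29

Write the tangent as mx − y + (29/3 − m·(−29/3)) = 0 and set its distance from the centre to √17:
[m·(17/3) − (−17/3)]² = 17(m² + 1)
4m² + 17m + 4 = 0, so m = −4 or m = −1/4.
With m = −4: 4x + y = −29. With m = −1/4: x + 4y = 29.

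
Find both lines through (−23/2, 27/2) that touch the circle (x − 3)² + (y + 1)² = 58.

A line y − (27/2) = m(x − (−23/2)) is tangent when its distance from (3, −1) is √58:
(29/2m − (−29/2))² = 58(m² + 1)
21m² + 58m + 21 = 0, so m = −3/7 or m = −7/3.
Through (−23/2, 27/2) these give 3x + 7y = 60 and 7x + 3y = −40.

3x + 7y = 60 and 7x + 3y = −40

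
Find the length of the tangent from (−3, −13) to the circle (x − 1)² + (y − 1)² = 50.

9√2

The centre is (1, 1) and r = 5√2. The square of the distance from P to the centre is 16 + 196 = 212.
The tangent meets the radius at right angles, so tangent² = |PO|² − r² = 212 − 50 = 162.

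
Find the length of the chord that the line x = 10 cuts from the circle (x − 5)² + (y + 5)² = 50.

10

The line gives x = 10. Substituting into the circle:
y² + 10y = 0
y = 0 or y = −10, giving (10, 0) and (10, −10).
|(10, 0) − (10, −10)| = √((0)² + (10)²) = 10.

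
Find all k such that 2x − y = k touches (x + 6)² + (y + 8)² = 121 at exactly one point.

For a tangent, require d(centre, line) = r = 11.
|2·(−6) − 1·(−8) − k| / √5 = 11
|k − (−4)| = 11√5.

k = −4 ± 11√5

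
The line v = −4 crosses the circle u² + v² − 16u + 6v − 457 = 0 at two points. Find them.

Substitute v = −4:
u² − 16u − 465 = 0
u = 31 or u = −15, giving (31, −4) and (−15, −4).

(−15, −4) and (31, −4)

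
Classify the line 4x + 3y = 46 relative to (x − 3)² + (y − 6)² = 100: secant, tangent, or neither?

secant

Centre (3, 6), r² = 100. Distance² from centre to line = (−16)²/25 = 256/25.
Since d² < r², the line cuts the circle twice.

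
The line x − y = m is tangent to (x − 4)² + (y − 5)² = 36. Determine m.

m = −1 ± 6√2

For a tangent, require d(centre, line) = r = 6.
|1·4 − 1·5 − m| / √2 = 6
|m − (−1)| = 6√2.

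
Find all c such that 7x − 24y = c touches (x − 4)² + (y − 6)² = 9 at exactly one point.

c = −191 or c = −41

For a tangent, require d(centre, line) = r = 3.
|7·4 − 24·6 − c| / √625 = 3
|c − (−116)| = 3·25, so c = −41 or c = −191.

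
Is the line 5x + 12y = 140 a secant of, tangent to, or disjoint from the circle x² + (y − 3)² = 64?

tangent

Centre (0, 3), r² = 64. Distance² from centre to line = (−104)²/169 = 64.
Since d² = r², the line is tangent.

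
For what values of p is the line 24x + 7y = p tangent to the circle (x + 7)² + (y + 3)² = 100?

p = −439 or p = 61

The line touches the circle iff its distance from (−7, −3) is 10:
|24·(−7) + 7·(−3) − p| / √625 = 10
|p − (−189)| = 10·25, so p = 61 or p = −439.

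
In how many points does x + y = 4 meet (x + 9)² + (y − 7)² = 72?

2

d² = (1·(−9) + 1·7 − (4))²/2 = 18; r² = 72.
Since d² < r², the line cuts the circle twice.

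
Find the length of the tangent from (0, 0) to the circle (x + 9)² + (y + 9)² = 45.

With centre O = (−9, −9), |OP|² = 162 and r² = 45.
By the tangent–radius right angle, tangent length = √(|PO|² − r²) = √117 = 3√13.

3√13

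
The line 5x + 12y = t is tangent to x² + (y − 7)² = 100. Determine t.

Tangency holds when the distance from the centre (0, 7) to the line equals the radius 10:
|5·0 + 12·7 − t| / √169 = 10
|t − (84)| = 10·13, so t = 214 or t = −46.

t = −46 or t = 214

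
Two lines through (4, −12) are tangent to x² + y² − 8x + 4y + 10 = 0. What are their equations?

3x + y = 0 and 3x − y = 24

A line y − (−12) = m(x − (4)) is tangent when its distance from (4, −2) is √10:
[m·(0) − (10)]² = 10(m² + 1)
m² − 9 = 0, so m = −3 or m = 3.
With m = −3: 3x + y = 0. With m = 3: 3x − y = 24.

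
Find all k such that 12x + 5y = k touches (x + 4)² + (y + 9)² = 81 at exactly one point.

For a tangent, require d(centre, line) = r = 9.
|12·(−4) + 5·(−9) − k| / √169 = 9
|k − (−93)| = 9·13, so k = 24 or k = −210.

k = −210 or k = 24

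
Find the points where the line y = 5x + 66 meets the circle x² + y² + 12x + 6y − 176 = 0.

(−16, −14) and (−11, 11)

Express y = 5x + 66 and substitute into the circle:
26x² + 702x + 4576 = 0  ⟹  x² + 27x + 176 = 0
x = −11 or x = −16, giving (−11, 11) and (−16, −14).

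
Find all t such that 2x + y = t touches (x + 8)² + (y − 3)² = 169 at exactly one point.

t = −13 ± 13√5

The line touches the circle iff its distance from (−8, 3) is 13:
|2·(−8) + 1·3 − t| / √5 = 13
|t − (−13)| = 13√5.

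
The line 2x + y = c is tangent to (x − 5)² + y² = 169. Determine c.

Tangency holds when the distance from the centre (5, 0) to the line equals the radius 13:
|2·5 + 1·0 − c| / √5 = 13
|c − (10)| = 13√5.

c = 10 ± 13√5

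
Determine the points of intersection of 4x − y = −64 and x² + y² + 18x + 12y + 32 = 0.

(−18, −8) and (−16, 0)

Substitute y = 4x + 64:
17x² + 578x + 4896 = 0  ⟹  x² + 34x + 288 = 0
x = −16 or x = −18, giving (−16, 0) and (−18, −8).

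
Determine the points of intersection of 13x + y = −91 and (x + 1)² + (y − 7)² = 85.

Express y = −13x − 91 and substitute into the circle:
170x² + 2550x + 9520 = 0  ⟹  x² + 15x + 56 = 0
x = −7 or x = −8, giving (−7, 0) and (−8, 13).

(−8, 13) and (−7, 0)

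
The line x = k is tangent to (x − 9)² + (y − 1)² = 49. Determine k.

k = 2 or k = 16

Tangency holds when the distance from the centre (9, 1) to the line equals the radius 7:
|1·9 + 0·1 − k| / √1 = 7
|k − (9)| = 7, so k = 16 or k = 2.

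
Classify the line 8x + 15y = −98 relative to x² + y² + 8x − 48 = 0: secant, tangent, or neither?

Centre (−4, 0), r² = 64. Distance² from centre to line = (66)²/289 = 4356/289.
Since d² < r², the line cuts the circle twice.

secant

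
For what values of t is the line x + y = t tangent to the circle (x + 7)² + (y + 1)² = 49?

The line touches the circle iff its distance from (−7, −1) is 7:
|1·(−7) + 1·(−1) − t| / √2 = 7
|t − (−8)| = 7√2.

t = −8 ± 7√2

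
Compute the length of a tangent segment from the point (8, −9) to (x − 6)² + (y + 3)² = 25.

The centre is (6, −3) and r = 5. The square of the distance from P to the centre is 4 + 36 = 40.
By the tangent–radius right angle, tangent length = √(|PO|² − r²) = √15.

√15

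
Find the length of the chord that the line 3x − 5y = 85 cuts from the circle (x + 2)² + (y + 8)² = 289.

5√34

Centre (−2, −8), r² = 289. Perpendicular distance d from centre to line = |−51| / √34 = 51/√34.
Chord = 2√(r² − d²) = 2·√(425/2) = 5√34.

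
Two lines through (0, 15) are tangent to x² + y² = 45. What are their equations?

Write the tangent as mx − y + (15 − m·(0)) = 0 and set its distance from the centre to 3√5:
[m·(0) − (−15)]² = 45(m² + 1)
m² − 4 = 0, so m = −2 or m = 2.
Through (0, 15) these give 2x + y = 15 and 2x − y = −15.

2x + y = 15 and 2x − y = −15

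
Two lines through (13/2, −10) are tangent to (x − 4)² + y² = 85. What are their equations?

2x + 9y = −77 and 6x − 7y = 109

Let a tangent through (13/2, −10) have slope m. Its distance from (4, 0) must equal √85:
(−5/2m − (10))² = 85(m² + 1)
63m² − 40m − 12 = 0, so m = −2/9 or m = 6/7.
With m = −2/9: 2x + 9y = −77. With m = 6/7: 6x − 7y = 109.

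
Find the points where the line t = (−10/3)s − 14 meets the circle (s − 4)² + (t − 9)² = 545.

(−12, 26) and (0, −14)

From the line, t = (−42 − 10s)/3. Substituting:
109s² + 1308s = 0  ⟹  s² + 12s = 0
s = 0 or s = −12, giving (0, −14) and (−12, 26).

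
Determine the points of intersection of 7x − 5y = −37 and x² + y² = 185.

(−11, −8) and (4, 13)

From the line, y = (37 + 7x)/5. Substituting:
74x² + 518x − 3256 = 0  ⟹  x² + 7x − 44 = 0
x = 4 or x = −11, giving (4, 13) and (−11, −8).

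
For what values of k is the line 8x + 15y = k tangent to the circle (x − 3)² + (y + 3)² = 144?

k = −225 or k = 183

Tangency holds when the distance from the centre (3, −3) to the line equals the radius 12:
|8·3 + 15·(−3) − k| / √289 = 12
|k − (−21)| = 12·17, so k = 183 or k = −225.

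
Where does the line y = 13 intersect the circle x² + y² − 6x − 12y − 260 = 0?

(−13, 13) and (19, 13)

Substitute y = 13:
x² − 6x − 247 = 0
x = 19 or x = −13, giving (19, 13) and (−13, 13).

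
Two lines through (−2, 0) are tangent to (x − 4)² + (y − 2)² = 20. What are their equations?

2x − y = −4 and x + 2y = −2

Let a tangent through (−2, 0) have slope m. Its distance from (4, 2) must equal 2√5:
[m·(6) − (2)]² = 20(m² + 1)
2m² − 3m − 2 = 0, so m = 2 or m = −1/2.
Through (−2, 0) these give 2x − y = −4 and x + 2y = −2.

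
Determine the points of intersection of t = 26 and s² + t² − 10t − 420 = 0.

From the line, t = 26. Substituting:
s² − 4 = 0
s = 2 or s = −2, giving (2, 26) and (−2, 26).

(−2, 26) and (2, 26)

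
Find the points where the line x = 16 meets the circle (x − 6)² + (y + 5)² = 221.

The line gives x = 16. Substituting into the circle:
y² + 10y − 96 = 0
y = 6 or y = −16, giving (16, 6) and (16, −16).

(16, −16) and (16, 6)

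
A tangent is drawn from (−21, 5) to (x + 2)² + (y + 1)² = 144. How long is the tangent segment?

With centre O = (−2, −1), |OP|² = 397 and r² = 144.
Power of the point: PT² = |PO|² − r² = 253, so PT = √253.

√253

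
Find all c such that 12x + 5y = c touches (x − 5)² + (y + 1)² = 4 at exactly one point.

c = 29 or c = 81

The line touches the circle iff its distance from (5, −1) is 2:
|12·5 + 5·(−1) − c| / √169 = 2
|c − (55)| = 2·13, so c = 81 or c = 29.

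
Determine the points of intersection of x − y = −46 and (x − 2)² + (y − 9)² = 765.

Express y = x + 46 and substitute into the circle:
2x² + 70x + 608 = 0  ⟹  x² + 35x + 304 = 0
x = −16 or x = −19, giving (−16, 30) and (−19, 27).

(−19, 27) and (−16, 30)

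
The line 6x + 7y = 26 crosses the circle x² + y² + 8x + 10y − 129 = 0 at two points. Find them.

(−5, 8) and (9, −4)

Substitute y = (26 − 6x)/7:
85x² − 340x − 3825 = 0  ⟹  x² − 4x − 45 = 0
x = 9 or x = −5, giving (9, −4) and (−5, 8).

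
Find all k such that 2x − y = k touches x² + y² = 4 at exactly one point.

k = ±2√5

For a tangent, require d(centre, line) = r = 2.
|2·0 − 1·0 − k| / √5 = 2
|k| = 2√5.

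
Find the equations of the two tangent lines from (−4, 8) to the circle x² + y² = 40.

Write the tangent as mx − y + (8 − m·(−4)) = 0 and set its distance from the centre to 2√10:
(4m − (−8))² = 40(m² + 1)
3m² − 8m − 3 = 0, so m = −1/3 or m = 3.
With m = −1/3: x + 3y = 20. With m = 3: 3x − y = −20.

x + 3y = 20 and 3x − y = −20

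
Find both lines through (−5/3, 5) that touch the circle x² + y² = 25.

Let a tangent through (−5/3, 5) have slope m. Its distance from (0, 0) must equal 5:
[m·(5/3) − (−5)]² = 25(m² + 1)
4m² − 3m = 0, so m = 3/4 or m = 0.
Through (−5/3, 5) these give 3x − 4y = −25 and y = 5.

3x − 4y = −25 and y = 5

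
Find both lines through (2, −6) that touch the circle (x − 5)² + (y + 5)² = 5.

x + 2y = −10 and 2x − y = 10

Let a tangent through (2, −6) have slope m. Its distance from (5, −5) must equal √5:
[m·(3) − (1)]² = 5(m² + 1)
2m² − 3m − 2 = 0, so m = −1/2 or m = 2.
With m = −1/2: x + 2y = −10. With m = 2: 2x − y = 10.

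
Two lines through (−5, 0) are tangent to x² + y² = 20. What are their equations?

Write the tangent as mx − y + (0 − m·(−5)) = 0 and set its distance from the centre to 2√5:
[m·(5) − (0)]² = 20(m² + 1)
m² − 4 = 0, so m = 2 or m = −2.
Through (−5, 0) these give 2x − y = −10 and 2x + y = −10.

2x − y = −10 and 2x + y = −10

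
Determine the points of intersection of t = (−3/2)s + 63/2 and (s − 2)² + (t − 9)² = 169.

(7, 21) and (15, 9)

Express t = (63 − 3s)/2 and substitute into the circle:
13s² − 286s + 1365 = 0  ⟹  s² − 22s + 105 = 0
s = 15 or s = 7, giving (15, 9) and (7, 21).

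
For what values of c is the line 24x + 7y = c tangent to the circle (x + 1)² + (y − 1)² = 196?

c = −367 or c = 333

For a tangent, require d(centre, line) = r = 14.
|24·(−1) + 7·1 − c| / √625 = 14
|c − (−17)| = 14·25, so c = 333 or c = −367.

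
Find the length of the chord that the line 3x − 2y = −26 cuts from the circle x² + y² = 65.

2√13

Substitute y = (26 + 3x)/2:
13x² + 156x + 416 = 0  ⟹  x² + 12x + 32 = 0
x = −4 or x = −8, giving (−4, 7) and (−8, 1).
|(−4, 7) − (−8, 1)| = √((4)² + (6)²) = 2√13.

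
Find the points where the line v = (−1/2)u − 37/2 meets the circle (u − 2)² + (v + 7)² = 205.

(−11, −13) and (5, −21)

Substitute v = (−37 − u)/2:
5u² + 30u − 275 = 0  ⟹  u² + 6u − 55 = 0
u = 5 or u = −11, giving (5, −21) and (−11, −13).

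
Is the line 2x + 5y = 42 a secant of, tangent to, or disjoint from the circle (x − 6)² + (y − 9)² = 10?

Substituting the line into the circle gives 29x² − 288x + 659 = 0.
Discriminant = (−288)² − 4·29·(659) = 6500 > 0.
Two real roots: the line is a secant.

secant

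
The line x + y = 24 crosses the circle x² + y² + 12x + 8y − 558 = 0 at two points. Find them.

Substitute y = −x + 24:
2x² − 44x + 210 = 0  ⟹  x² − 22x + 105 = 0
x = 15 or x = 7, giving (15, 9) and (7, 17).

(7, 17) and (15, 9)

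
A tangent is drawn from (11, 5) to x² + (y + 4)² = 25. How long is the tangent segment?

Centre (0, −4), r² = 25. |PO|² = (11)² + (9)² = 202.
By the tangent–radius right angle, tangent length = √(|PO|² − r²) = √177.

√177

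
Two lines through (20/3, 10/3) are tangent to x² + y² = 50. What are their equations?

x + y = 10 and 7x + y = 50

Write the tangent as mx − y + (10/3 − m·(20/3)) = 0 and set its distance from the centre to 5√2:
[m·(−20/3) − (−10/3)]² = 50(m² + 1)
m² + 8m + 7 = 0, so m = −1 or m = −7.
Through (20/3, 10/3) these give x + y = 10 and 7x + y = 50.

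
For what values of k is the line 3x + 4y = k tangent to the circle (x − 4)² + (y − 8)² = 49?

k = 9 or k = 79

For a tangent, require d(centre, line) = r = 7.
|3·4 + 4·8 − k| / √25 = 7
|k − (44)| = 7·5, so k = 79 or k = 9.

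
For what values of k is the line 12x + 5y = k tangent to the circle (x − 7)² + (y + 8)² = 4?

k = 18 or k = 70

For a tangent, require d(centre, line) = r = 2.
|12·7 + 5·(−8) − k| / √169 = 2
|k − (44)| = 2·13, so k = 70 or k = 18.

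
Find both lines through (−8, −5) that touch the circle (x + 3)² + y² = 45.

A line y − (−5) = m(x − (−8)) is tangent when its distance from (−3, 0) is 3√5:
[m·(5) − (5)]² = 45(m² + 1)
2m² + 5m + 2 = 0, so m = −2 or m = −1/2.
Through (−8, −5) these give 2x + y = −21 and x + 2y = −18.

2x + y = −21 and x + 2y = −18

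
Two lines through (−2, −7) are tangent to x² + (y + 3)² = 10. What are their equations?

x − 3y = 19 and 3x + y = −13

A line y − (−7) = m(x − (−2)) is tangent when its distance from (0, −3) is √10:
[m·(2) − (4)]² = 10(m² + 1)
3m² + 8m − 3 = 0, so m = 1/3 or m = −3.
With m = 1/3: x − 3y = 19. With m = −3: 3x + y = −13.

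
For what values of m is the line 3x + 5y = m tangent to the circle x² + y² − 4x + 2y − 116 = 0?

m = 1 ± 11√34

For a tangent, require d(centre, line) = r = 11.
|3·2 + 5·(−1) − m| / √34 = 11
|m − (1)| = 11√34.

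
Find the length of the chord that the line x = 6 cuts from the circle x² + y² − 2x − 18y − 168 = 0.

Centre (1, 9), r² = 250. Perpendicular distance d from centre to line = |−5| / √1 = 5.
Half the chord is √(r² − d²) = √(225), so the full chord is 30.

30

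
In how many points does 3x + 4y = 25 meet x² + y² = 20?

0

Substituting the line into the circle gives 25x² − 150x + 305 = 0.
Δ = 22500 − 30500 = −8000.
No real roots: the line does not meet the circle.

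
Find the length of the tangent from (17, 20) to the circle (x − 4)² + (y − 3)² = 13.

With centre O = (4, 3), |OP|² = 458 and r² = 13.
The tangent meets the radius at right angles, so tangent² = |PO|² − r² = 458 − 13 = 445.

√445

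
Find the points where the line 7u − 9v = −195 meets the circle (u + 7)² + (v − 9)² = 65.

(−15, 10) and (−6, 17)

Substitute v = (195 + 7u)/9:
130u² + 2730u + 11700 = 0  ⟹  u² + 21u + 90 = 0
u = −6 or u = −15, giving (−6, 17) and (−15, 10).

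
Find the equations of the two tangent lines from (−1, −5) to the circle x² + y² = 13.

A line y − (−5) = m(x − (−1)) is tangent when its distance from (0, 0) is √13:
[m·(1) − (5)]² = 13(m² + 1)
6m² + 5m − 6 = 0, so m = −3/2 or m = 2/3.
Through (−1, −5) these give 3x + 2y = −13 and 2x − 3y = 13.

3x + 2y = −13 and 2x − 3y = 13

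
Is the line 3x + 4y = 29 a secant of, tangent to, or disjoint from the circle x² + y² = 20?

d² = (3·0 + 4·0 − (29))²/25 = 841/25; r² = 20.
Since d² > r², the line lies outside the circle.

disjoint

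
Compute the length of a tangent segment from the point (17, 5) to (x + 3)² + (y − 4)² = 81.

8√5

The centre is (−3, 4) and r = 9. The square of the distance from P to the centre is 400 + 1 = 401.
Power of the point: PT² = |PO|² − r² = 320, so PT = 8√5.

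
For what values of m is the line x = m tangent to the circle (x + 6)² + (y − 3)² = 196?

m = −20 or m = 8

Tangency holds when the distance from the centre (−6, 3) to the line equals the radius 14:
|1·(−6) + 0·3 − m| / √1 = 14
|m − (−6)| = 14, so m = 8 or m = −20.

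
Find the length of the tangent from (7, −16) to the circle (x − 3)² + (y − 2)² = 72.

The centre is (3, 2) and r = 6√2. The square of the distance from P to the centre is 16 + 324 = 340.
Power of the point: PT² = |PO|² − r² = 268, so PT = 2√67.

2√67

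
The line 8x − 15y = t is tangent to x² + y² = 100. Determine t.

For a tangent, require d(centre, line) = r = 10.
|8·0 − 15·0 − t| / √289 = 10
|t| = 10·17, so t = 170 or t = −170.

t = −170 or t = 170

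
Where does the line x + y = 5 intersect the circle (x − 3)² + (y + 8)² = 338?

(−4, 9) and (20, −15)

From the line, y = −x + 5. Substituting:
2x² − 32x − 160 = 0  ⟹  x² − 16x − 80 = 0
x = 20 or x = −4, giving (20, −15) and (−4, 9).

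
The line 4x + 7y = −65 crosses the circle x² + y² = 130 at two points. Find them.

(−11, −3) and (3, −11)

Express y = (−65 − 4x)/7 and substitute into the circle:
65x² + 520x − 2145 = 0  ⟹  x² + 8x − 33 = 0
x = 3 or x = −11, giving (3, −11) and (−11, −3).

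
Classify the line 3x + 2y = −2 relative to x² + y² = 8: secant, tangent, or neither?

Centre (0, 0), r² = 8. Distance² from centre to line = (2)²/13 = 4/13.
Since d² < r², the line cuts the circle twice.

secant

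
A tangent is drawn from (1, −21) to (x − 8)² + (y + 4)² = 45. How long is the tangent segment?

Centre (8, −4), r² = 45. |PO|² = (−7)² + (−17)² = 338.
Power of the point: PT² = |PO|² − r² = 293, so PT = √293.

√293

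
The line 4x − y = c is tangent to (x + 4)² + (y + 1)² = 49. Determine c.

The line touches the circle iff its distance from (−4, −1) is 7:
|4·(−4) − 1·(−1) − c| / √17 = 7
|c − (−15)| = 7√17.

c = −15 ± 7√17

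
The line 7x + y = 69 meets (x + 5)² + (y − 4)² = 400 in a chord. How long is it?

20√2

Substitute y = −7x + 69:
50x² − 900x + 3850 = 0  ⟹  x² − 18x + 77 = 0
x = 11 or x = 7, giving (11, −8) and (7, 20).
Chord length = distance between (11, −8) and (7, 20) = √800 = 20√2.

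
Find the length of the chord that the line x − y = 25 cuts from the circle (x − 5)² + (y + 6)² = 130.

8√2

Substitute y = x − 25:
2x² − 48x + 256 = 0  ⟹  x² − 24x + 128 = 0
x = 16 or x = 8, giving (16, −9) and (8, −17).
Chord length = distance between (16, −9) and (8, −17) = √128 = 8√2.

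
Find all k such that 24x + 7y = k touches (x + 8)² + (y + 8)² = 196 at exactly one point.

The line touches the circle iff its distance from (−8, −8) is 14:
|24·(−8) + 7·(−8) − k| / √625 = 14
|k − (−248)| = 14·25, so k = 102 or k = −598.

k = −598 or k = 102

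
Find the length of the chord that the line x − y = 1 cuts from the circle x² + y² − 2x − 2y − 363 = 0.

Centre (1, 1), r² = 365. Perpendicular distance d from centre to line = |−1| / √2 = 1/√2.
Half the chord is √(r² − d²) = √(729/2), so the full chord is 27√2.

27√2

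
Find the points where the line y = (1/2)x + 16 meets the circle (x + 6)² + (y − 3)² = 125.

Express y = (32 + x)/2 and substitute into the circle:
5x² + 100x + 320 = 0  ⟹  x² + 20x + 64 = 0
x = −4 or x = −16, giving (−4, 14) and (−16, 8).

(−16, 8) and (−4, 14)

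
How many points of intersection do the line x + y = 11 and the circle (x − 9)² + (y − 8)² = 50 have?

2

d² = (1·9 + 1·8 − (11))²/2 = 18; r² = 50.
Since d² < r², the line cuts the circle twice.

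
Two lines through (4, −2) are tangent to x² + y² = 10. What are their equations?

Let a tangent through (4, −2) have slope m. Its distance from (0, 0) must equal √10:
(−4m − (2))² = 10(m² + 1)
3m² + 8m − 3 = 0, so m = 1/3 or m = −3.
With m = 1/3: x − 3y = 10. With m = −3: 3x + y = 10.

x − 3y = 10 and 3x + y = 10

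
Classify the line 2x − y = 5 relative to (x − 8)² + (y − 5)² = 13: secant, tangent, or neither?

d² = (2·8 − 1·5 − (5))²/5 = 36/5; r² = 13.
Since d² < r², the line cuts the circle twice.

secant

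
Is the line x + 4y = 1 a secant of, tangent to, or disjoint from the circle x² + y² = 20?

Substituting the line into the circle gives 17x² − 2x − 319 = 0.
Discriminant = (−2)² − 4·17·(−319) = 21696 > 0.
Two real roots: the line is a secant.

secant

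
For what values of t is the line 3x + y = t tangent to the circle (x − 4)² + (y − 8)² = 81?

The line touches the circle iff its distance from (4, 8) is 9:
|3·4 + 1·8 − t| / √10 = 9
|t − (20)| = 9√10.

t = 20 ± 9√10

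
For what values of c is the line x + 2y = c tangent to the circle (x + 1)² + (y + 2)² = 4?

Tangency holds when the distance from the centre (−1, −2) to the line equals the radius 2:
|1·(−1) + 2·(−2) − c| / √5 = 2
|c − (−5)| = 2√5.

c = −5 ± 2√5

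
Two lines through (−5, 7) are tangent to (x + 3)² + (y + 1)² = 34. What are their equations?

5x − 3y = −46 and 3x + 5y = 20

Let a tangent through (−5, 7) have slope m. Its distance from (−3, −1) must equal √34:
[m·(2) − (−8)]² = 34(m² + 1)
15m² − 16m − 15 = 0, so m = 5/3 or m = −3/5.
With m = 5/3: 5x − 3y = −46. With m = −3/5: 3x + 5y = 20.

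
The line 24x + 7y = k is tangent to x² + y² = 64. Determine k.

For a tangent, require d(centre, line) = r = 8.
|24·0 + 7·0 − k| / √625 = 8
|k| = 8·25, so k = 200 or k = −200.

k = −200 or k = 200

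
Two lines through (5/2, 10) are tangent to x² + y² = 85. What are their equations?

6x + 7y = 85 and 2x − 9y = −85

Write the tangent as mx − y + (10 − m·(5/2)) = 0 and set its distance from the centre to √85:
[m·(−5/2) − (−10)]² = 85(m² + 1)
63m² + 40m − 12 = 0, so m = −6/7 or m = 2/9.
With m = −6/7: 6x + 7y = 85. With m = 2/9: 2x − 9y = −85.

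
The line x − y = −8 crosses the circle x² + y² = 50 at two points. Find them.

Substitute y = x + 8:
2x² + 16x + 14 = 0  ⟹  x² + 8x + 7 = 0
x = −1 or x = −7, giving (−1, 7) and (−7, 1).

(−7, 1) and (−1, 7)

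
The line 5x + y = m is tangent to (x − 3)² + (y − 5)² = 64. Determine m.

m = 20 ± 8√26

The line touches the circle iff its distance from (3, 5) is 8:
|5·3 + 1·5 − m| / √26 = 8
|m − (20)| = 8√26.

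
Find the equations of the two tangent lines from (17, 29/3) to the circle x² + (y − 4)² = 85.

Let a tangent through (17, 29/3) have slope m. Its distance from (0, 4) must equal √85:
(−17m − (−17/3))² = 85(m² + 1)
54m² − 51m − 14 = 0, so m = −2/9 or m = 7/6.
With m = −2/9: 2x + 9y = 121. With m = 7/6: 7x − 6y = 61.

2x + 9y = 121 and 7x − 6y = 61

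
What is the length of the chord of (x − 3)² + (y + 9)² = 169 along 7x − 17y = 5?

13√2

The distance from (3, −9) to the line is 169/√338, and r² = 169.
Half the chord is √(r² − d²) = √(169/2), so the full chord is 13√2.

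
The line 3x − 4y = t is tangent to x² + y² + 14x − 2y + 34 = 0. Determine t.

t = −45 or t = −5

The line touches the circle iff its distance from (−7, 1) is 4:
|3·(−7) − 4·1 − t| / √25 = 4
|t − (−25)| = 4·5, so t = −5 or t = −45.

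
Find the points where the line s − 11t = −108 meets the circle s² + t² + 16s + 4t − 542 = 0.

(−31, 7) and (13, 11)

Substitute t = (108 + s)/11:
122s² + 2196s − 49166 = 0  ⟹  s² + 18s − 403 = 0
s = 13 or s = −31, giving (13, 11) and (−31, 7).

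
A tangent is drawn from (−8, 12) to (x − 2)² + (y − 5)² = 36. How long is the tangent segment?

√113

The centre is (2, 5) and r = 6. The square of the distance from P to the centre is 100 + 49 = 149.
By the tangent–radius right angle, tangent length = √(|PO|² − r²) = √113.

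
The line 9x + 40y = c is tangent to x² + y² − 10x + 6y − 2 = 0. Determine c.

The line touches the circle iff its distance from (5, −3) is 6:
|9·5 + 40·(−3) − c| / √1681 = 6
|c − (−75)| = 6·41, so c = 171 or c = −321.

c = −321 or c = 171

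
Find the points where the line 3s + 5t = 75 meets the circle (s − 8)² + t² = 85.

(10, 9) and (15, 6)

Substitute t = (75 − 3s)/5:
34s² − 850s + 5100 = 0  ⟹  s² − 25s + 150 = 0
s = 15 or s = 10, giving (15, 6) and (10, 9).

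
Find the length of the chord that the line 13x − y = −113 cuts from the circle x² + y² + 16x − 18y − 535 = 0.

4√170

Express y = 13x + 113 and substitute into the circle:
170x² + 2720x + 10200 = 0  ⟹  x² + 16x + 60 = 0
x = −6 or x = −10, giving (−6, 35) and (−10, −17).
|(−6, 35) − (−10, −17)| = √((4)² + (52)²) = 4√170.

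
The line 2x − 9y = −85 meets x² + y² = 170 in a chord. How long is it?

2√85

Centre (0, 0), r² = 170. Perpendicular distance d from centre to line = |85| / √85 = 85/√85.
Half the chord is √(r² − d²) = √(85), so the full chord is 2√85.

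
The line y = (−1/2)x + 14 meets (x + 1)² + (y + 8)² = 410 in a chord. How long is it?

2√5

From the line, y = (28 − x)/2. Substituting:
5x² − 80x + 300 = 0  ⟹  x² − 16x + 60 = 0
x = 10 or x = 6, giving (10, 9) and (6, 11).
Chord length = distance between (10, 9) and (6, 11) = √20 = 2√5.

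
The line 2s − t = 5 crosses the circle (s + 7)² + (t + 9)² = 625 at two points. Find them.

(−14, −33) and (8, 11)

Substitute t = 2s − 5:
5s² + 30s − 560 = 0  ⟹  s² + 6s − 112 = 0
s = 8 or s = −14, giving (8, 11) and (−14, −33).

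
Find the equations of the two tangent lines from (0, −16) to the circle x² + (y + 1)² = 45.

2x + y = −16 and 2x − y = 16

Let a tangent through (0, −16) have slope m. Its distance from (0, −1) must equal 3√5:
[m·(0) − (15)]² = 45(m² + 1)
m² − 4 = 0, so m = −2 or m = 2.
With m = −2: 2x + y = −16. With m = 2: 2x − y = 16.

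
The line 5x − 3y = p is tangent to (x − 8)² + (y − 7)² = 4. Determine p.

The line touches the circle iff its distance from (8, 7) is 2:
|5·8 − 3·7 − p| / √34 = 2
|p − (19)| = 2√34.

p = 19 ± 2√34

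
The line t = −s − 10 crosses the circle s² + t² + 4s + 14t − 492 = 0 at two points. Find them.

Substitute t = −s − 10:
2s² + 10s − 532 = 0  ⟹  s² + 5s − 266 = 0
s = 14 or s = −19, giving (14, −24) and (−19, 9).

(−19, 9) and (14, −24)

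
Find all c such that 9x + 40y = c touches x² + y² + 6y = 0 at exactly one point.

For a tangent, require d(centre, line) = r = 3.
|9·0 + 40·(−3) − c| / √1681 = 3
|c − (−120)| = 3·41, so c = 3 or c = −243.

c = −243 or c = 3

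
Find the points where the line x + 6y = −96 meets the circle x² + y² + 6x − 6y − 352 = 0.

Substitute y = (−96 − x)/6:
37x² + 444x = 0  ⟹  x² + 12x = 0
x = 0 or x = −12, giving (0, −16) and (−12, −14).

(−12, −14) and (0, −16)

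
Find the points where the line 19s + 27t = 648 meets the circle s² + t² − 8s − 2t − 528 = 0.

Express t = (648 − 19s)/27 and substitute into the circle:
1090s² − 29430s = 0  ⟹  s² − 27s = 0
s = 27 or s = 0, giving (27, 5) and (0, 24).

(0, 24) and (27, 5)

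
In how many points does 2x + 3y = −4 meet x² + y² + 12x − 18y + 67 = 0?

d² = (2·(−6) + 3·9 − (−4))²/13 = 361/13; r² = 50.
Since d² < r², the line cuts the circle twice.

2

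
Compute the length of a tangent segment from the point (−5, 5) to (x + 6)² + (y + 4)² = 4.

√78

Centre (−6, −4), r² = 4. |PO|² = (1)² + (9)² = 82.
The tangent meets the radius at right angles, so tangent² = |PO|² − r² = 82 − 4 = 78.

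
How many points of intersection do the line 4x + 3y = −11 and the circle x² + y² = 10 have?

2

Substituting the line into the circle gives 25x² + 88x + 31 = 0.
Δ = 7744 − 3100 = 4644.
Two real roots: the line is a secant.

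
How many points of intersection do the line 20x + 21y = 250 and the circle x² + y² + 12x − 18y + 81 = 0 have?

Substituting the line into the circle gives 841x² + 2852x + 3721 = 0.
Δ = 8133904 − 12517444 = −4383540.
No real roots: the line does not meet the circle.

0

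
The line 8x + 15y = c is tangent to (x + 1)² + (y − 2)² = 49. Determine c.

The line touches the circle iff its distance from (−1, 2) is 7:
|8·(−1) + 15·2 − c| / √289 = 7
|c − (22)| = 7·17, so c = 141 or c = −97.

c = −97 or c = 141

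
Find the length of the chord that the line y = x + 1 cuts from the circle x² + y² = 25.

Express y = x + 1 and substitute into the circle:
2x² + 2x − 24 = 0  ⟹  x² + x − 12 = 0
x = 3 or x = −4, giving (3, 4) and (−4, −3).
|(3, 4) − (−4, −3)| = √((7)² + (7)²) = 7√2.

7√2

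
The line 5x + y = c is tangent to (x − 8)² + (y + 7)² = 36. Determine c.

For a tangent, require d(centre, line) = r = 6.
|5·8 + 1·(−7) − c| / √26 = 6
|c − (33)| = 6√26.

c = 33 ± 6√26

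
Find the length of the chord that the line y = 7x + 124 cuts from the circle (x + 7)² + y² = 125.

5√2

Centre (−7, 0), r² = 125. Perpendicular distance d from centre to line = |75| / √50 = 75/√50.
Chord = 2√(r² − d²) = 2·√(25/2) = 5√2.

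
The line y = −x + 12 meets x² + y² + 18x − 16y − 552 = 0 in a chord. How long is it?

35√2

Substitute y = −x + 12:
2x² + 10x − 600 = 0  ⟹  x² + 5x − 300 = 0
x = 15 or x = −20, giving (15, −3) and (−20, 32).
Chord length = distance between (15, −3) and (−20, 32) = √2450 = 35√2.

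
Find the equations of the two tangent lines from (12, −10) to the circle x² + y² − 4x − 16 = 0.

A line y − (−10) = m(x − (12)) is tangent when its distance from (2, 0) is 2√5:
(−10m − (10))² = 20(m² + 1)
2m² + 5m + 2 = 0, so m = −1/2 or m = −2.
Through (12, −10) these give x + 2y = −8 and 2x + y = 14.

x + 2y = −8 and 2x + y = 14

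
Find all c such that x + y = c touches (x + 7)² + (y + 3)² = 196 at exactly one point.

For a tangent, require d(centre, line) = r = 14.
|1·(−7) + 1·(−3) − c| / √2 = 14
|c − (−10)| = 14√2.

c = −10 ± 14√2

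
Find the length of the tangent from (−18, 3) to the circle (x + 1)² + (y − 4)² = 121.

13

The centre is (−1, 4) and r = 11. The square of the distance from P to the centre is 289 + 1 = 290.
Power of the point: PT² = |PO|² − r² = 169, so PT = 13.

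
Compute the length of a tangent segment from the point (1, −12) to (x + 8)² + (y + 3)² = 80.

√82

With centre O = (−8, −3), |OP|² = 162 and r² = 80.
By the tangent–radius right angle, tangent length = √(|PO|² − r²) = √82.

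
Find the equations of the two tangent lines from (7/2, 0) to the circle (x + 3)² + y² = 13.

2x − 3y = 7 and 2x + 3y = 7

Write the tangent as mx − y + (0 − m·(7/2)) = 0 and set its distance from the centre to √13:
(−13/2m − (0))² = 13(m² + 1)
9m² − 4 = 0, so m = 2/3 or m = −2/3.
With m = 2/3: 2x − 3y = 7. With m = −2/3: 2x + 3y = 7.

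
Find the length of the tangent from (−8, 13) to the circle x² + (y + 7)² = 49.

Centre (0, −7), r² = 49. |PO|² = (−8)² + (20)² = 464.
The tangent meets the radius at right angles, so tangent² = |PO|² − r² = 464 − 49 = 415.

√415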